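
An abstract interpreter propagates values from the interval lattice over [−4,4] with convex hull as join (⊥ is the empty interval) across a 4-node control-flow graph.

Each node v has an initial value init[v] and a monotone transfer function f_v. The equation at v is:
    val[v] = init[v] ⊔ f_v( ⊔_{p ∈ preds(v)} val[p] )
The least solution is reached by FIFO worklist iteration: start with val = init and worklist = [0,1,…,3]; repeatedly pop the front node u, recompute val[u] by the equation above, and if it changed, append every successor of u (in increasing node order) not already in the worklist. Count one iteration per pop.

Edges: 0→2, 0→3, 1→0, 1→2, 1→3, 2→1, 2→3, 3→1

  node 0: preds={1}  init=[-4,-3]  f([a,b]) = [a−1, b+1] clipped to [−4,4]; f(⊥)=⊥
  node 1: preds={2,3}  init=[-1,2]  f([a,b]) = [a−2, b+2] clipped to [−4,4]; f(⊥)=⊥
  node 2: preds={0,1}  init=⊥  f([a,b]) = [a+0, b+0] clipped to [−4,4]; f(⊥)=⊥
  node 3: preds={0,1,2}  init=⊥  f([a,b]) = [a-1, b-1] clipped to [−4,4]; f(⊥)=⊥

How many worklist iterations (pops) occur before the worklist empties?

Iteration log — 9 steps:
  step 1. node 0  ⊔preds=[-1,2]  new=[-4,3]  old=[-4,-3]  +wl: 
  step 2. node 1  ⊔preds=⊥  new=[-1,2]  stable
  step 3. node 2  ⊔preds=[-4,3]  new=[-4,3]  old=⊥  +wl: 1
  step 4. node 3  ⊔preds=[-4,3]  new=[-4,2]  old=⊥  +wl: 
  step 5. node 1  ⊔preds=[-4,3]  new=[-4,4]  old=[-1,2]  +wl: 0,2,3
  step 6. node 0  ⊔preds=[-4,4]  new=[-4,4]  old=[-4,3]  +wl: 
  step 7. node 2  ⊔preds=[-4,4]  new=[-4,4]  old=[-4,3]  +wl: 1
  step 8. node 3  ⊔preds=[-4,4]  new=[-4,3]  old=[-4,2]  +wl: 
  step 9. node 1  ⊔preds=[-4,4]  new=[-4,4]  stable

Least fixpoint reached:
  node 0: [-4,4]
  node 1: [-4,4]
  node 2: [-4,4]
  node 3: [-4,3]

9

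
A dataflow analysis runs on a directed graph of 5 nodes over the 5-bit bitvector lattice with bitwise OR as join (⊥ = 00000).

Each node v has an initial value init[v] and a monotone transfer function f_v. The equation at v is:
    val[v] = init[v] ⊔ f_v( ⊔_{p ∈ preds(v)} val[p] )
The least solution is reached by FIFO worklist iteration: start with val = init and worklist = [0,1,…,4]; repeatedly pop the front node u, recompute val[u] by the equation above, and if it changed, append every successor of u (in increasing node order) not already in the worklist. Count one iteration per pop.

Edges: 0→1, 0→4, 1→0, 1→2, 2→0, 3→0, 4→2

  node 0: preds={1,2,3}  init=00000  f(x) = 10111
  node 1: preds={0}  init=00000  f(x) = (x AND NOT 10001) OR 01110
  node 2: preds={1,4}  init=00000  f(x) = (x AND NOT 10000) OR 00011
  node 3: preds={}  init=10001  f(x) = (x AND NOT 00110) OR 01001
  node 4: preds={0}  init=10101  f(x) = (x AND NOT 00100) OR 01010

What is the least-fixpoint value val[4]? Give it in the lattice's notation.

11111

Iteration log — 7 steps:
  step 1. node 0  ⊔preds=10001  new=10111  old=00000  +wl: 
  step 2. node 1  ⊔preds=10111  new=01110  old=00000  +wl: 0
  step 3. node 2  ⊔preds=11111  new=01111  old=00000  +wl: 
  step 4. node 3  ⊔preds=00000  new=11001  old=10001  +wl: 
  step 5. node 4  ⊔preds=10111  new=11111  old=10101  +wl: 2
  step 6. node 0  ⊔preds=11111  new=10111  stable
  step 7. node 2  ⊔preds=11111  new=01111  stable

Least fixpoint reached:
  node 0: 10111
  node 1: 01110
  node 2: 01111
  node 3: 11001
  node 4: 11111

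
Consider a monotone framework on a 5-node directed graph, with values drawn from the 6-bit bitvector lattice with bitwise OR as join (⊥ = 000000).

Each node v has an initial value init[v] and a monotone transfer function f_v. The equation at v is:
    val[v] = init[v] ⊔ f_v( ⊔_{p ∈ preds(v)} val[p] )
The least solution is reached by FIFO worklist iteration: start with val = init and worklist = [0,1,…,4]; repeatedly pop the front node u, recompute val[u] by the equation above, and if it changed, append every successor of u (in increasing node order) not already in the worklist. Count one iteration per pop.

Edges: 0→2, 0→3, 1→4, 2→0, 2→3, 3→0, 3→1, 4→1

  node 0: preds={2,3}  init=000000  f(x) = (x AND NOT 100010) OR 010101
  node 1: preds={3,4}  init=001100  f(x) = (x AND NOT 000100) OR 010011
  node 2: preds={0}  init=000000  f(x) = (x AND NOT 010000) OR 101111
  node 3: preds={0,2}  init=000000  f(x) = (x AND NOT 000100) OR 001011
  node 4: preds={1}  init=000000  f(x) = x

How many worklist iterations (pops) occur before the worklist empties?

Iteration log — 11 steps:
  step 1. node 0  ⊔preds=000000  new=010101  old=000000  +wl: 
  step 2. node 1  ⊔preds=000000  new=011111  old=001100  +wl: 
  step 3. node 2  ⊔preds=010101  new=101111  old=000000  +wl: 0
  step 4. node 3  ⊔preds=111111  new=111011  old=000000  +wl: 1
  step 5. node 4  ⊔preds=011111  new=011111  old=000000  +wl: 
  step 6. node 0  ⊔preds=111111  new=011101  old=010101  +wl: 2,3
  step 7. node 1  ⊔preds=111111  new=111111  old=011111  +wl: 4
  step 8. node 2  ⊔preds=011101  new=101111  stable
  step 9. node 3  ⊔preds=111111  new=111011  stable
  step 10. node 4  ⊔preds=111111  new=111111  old=011111  +wl: 1
  step 11. node 1  ⊔preds=111111  new=111111  stable

Least fixpoint reached:
  node 0: 011101
  node 1: 111111
  node 2: 101111
  node 3: 111011
  node 4: 111111

11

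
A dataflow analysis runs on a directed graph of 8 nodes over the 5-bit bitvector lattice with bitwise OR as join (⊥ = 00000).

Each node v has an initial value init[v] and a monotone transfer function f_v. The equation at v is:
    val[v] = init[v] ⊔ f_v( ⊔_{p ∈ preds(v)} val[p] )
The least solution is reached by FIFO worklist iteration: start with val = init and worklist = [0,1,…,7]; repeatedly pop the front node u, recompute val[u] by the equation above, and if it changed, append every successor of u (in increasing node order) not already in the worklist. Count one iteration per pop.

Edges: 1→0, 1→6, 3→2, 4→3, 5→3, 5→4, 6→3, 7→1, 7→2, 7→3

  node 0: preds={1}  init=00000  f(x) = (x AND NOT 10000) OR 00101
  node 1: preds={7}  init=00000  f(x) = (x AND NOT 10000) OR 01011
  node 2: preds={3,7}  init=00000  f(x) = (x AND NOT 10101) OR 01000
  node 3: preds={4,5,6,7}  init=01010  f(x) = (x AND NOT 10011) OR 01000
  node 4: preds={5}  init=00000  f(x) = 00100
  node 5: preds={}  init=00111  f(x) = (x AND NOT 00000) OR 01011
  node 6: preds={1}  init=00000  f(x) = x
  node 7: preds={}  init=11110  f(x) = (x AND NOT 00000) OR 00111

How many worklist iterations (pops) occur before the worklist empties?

13

Iteration log — 13 steps:
  step 1. node 0  ⊔preds=00000  new=00101  old=00000  +wl: 
  step 2. node 1  ⊔preds=11110  new=01111  old=00000  +wl: 0
  step 3. node 2  ⊔preds=11110  new=01010  old=00000  +wl: 
  step 4. node 3  ⊔preds=11111  new=01110  old=01010  +wl: 2
  step 5. node 4  ⊔preds=00111  new=00100  old=00000  +wl: 3
  step 6. node 5  ⊔preds=00000  new=01111  old=00111  +wl: 4
  step 7. node 6  ⊔preds=01111  new=01111  old=00000  +wl: 
  step 8. node 7  ⊔preds=00000  new=11111  old=11110  +wl: 1
  step 9. node 0  ⊔preds=01111  new=01111  old=00101  +wl: 
  step 10. node 2  ⊔preds=11111  new=01010  stable
  step 11. node 3  ⊔preds=11111  new=01110  stable
  step 12. node 4  ⊔preds=01111  new=00100  stable
  step 13. node 1  ⊔preds=11111  new=01111  stable

Least fixpoint reached:
  node 0: 01111
  node 1: 01111
  node 2: 01010
  node 3: 01110
  node 4: 00100
  node 5: 01111
  node 6: 01111
  node 7: 11111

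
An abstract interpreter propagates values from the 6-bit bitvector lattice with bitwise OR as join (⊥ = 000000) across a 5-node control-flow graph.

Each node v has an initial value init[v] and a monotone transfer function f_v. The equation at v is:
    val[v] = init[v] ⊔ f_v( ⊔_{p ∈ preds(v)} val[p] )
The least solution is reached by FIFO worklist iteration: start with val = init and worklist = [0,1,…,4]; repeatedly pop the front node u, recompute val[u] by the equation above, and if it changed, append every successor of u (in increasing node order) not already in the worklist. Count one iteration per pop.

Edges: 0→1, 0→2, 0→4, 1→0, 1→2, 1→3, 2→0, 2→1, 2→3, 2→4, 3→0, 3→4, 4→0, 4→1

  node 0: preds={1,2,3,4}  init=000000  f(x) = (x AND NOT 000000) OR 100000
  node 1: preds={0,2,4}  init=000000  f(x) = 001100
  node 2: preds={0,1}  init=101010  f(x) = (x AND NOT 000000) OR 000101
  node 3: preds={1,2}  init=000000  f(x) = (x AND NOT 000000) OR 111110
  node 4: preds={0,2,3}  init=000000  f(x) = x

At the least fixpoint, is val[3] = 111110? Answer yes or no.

Iteration log — 12 steps:
  step 1. node 0  ⊔preds=101010  new=101010  old=000000  +wl: 
  step 2. node 1  ⊔preds=101010  new=001100  old=000000  +wl: 0
  step 3. node 2  ⊔preds=101110  new=101111  old=101010  +wl: 1
  step 4. node 3  ⊔preds=101111  new=111111  old=000000  +wl: 
  step 5. node 4  ⊔preds=111111  new=111111  old=000000  +wl: 
  step 6. node 0  ⊔preds=111111  new=111111  old=101010  +wl: 2,4
  step 7. node 1  ⊔preds=111111  new=001100  stable
  step 8. node 2  ⊔preds=111111  new=111111  old=101111  +wl: 0,1,3
  step 9. node 4  ⊔preds=111111  new=111111  stable
  step 10. node 0  ⊔preds=111111  new=111111  stable
  step 11. node 1  ⊔preds=111111  new=001100  stable
  step 12. node 3  ⊔preds=111111  new=111111  stable

Least fixpoint reached:
  node 0: 111111
  node 1: 001100
  node 2: 111111
  node 3: 111111
  node 4: 111111

no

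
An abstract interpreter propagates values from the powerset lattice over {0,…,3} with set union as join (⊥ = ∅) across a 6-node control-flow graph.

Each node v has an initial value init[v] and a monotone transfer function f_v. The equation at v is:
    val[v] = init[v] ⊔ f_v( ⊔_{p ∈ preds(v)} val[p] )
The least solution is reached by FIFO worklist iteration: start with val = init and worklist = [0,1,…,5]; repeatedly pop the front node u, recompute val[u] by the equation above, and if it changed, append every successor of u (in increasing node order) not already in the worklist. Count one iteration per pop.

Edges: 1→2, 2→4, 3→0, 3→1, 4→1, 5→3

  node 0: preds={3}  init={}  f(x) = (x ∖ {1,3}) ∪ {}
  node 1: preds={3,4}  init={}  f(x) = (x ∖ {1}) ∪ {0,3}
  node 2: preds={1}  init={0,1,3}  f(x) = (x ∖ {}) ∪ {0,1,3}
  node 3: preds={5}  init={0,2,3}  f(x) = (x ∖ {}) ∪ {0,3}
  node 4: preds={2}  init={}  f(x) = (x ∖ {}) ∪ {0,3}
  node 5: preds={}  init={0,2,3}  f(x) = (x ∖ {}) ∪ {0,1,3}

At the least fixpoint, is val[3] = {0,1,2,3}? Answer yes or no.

yes

Worklist (10 pops):
  #1 pop 0: in={0,2,3} → {0,2} (was {}); enqueue []
  #2 pop 1: in={0,2,3} → {0,2,3} (was {}); enqueue []
  #3 pop 2: in={0,2,3} → {0,1,2,3} (was {0,1,3}); enqueue []
  #4 pop 3: in={0,2,3} → {0,2,3} (no change)
  #5 pop 4: in={0,1,2,3} → {0,1,2,3} (was {}); enqueue [1]
  #6 pop 5: in={} → {0,1,2,3} (was {0,2,3}); enqueue [3]
  #7 pop 1: in={0,1,2,3} → {0,2,3} (no change)
  #8 pop 3: in={0,1,2,3} → {0,1,2,3} (was {0,2,3}); enqueue [0,1]
  #9 pop 0: in={0,1,2,3} → {0,2} (no change)
  #10 pop 1: in={0,1,2,3} → {0,2,3} (no change)

Fixpoint:
  val[0] = {0,2}
  val[1] = {0,2,3}
  val[2] = {0,1,2,3}
  val[3] = {0,1,2,3}
  val[4] = {0,1,2,3}
  val[5] = {0,1,2,3}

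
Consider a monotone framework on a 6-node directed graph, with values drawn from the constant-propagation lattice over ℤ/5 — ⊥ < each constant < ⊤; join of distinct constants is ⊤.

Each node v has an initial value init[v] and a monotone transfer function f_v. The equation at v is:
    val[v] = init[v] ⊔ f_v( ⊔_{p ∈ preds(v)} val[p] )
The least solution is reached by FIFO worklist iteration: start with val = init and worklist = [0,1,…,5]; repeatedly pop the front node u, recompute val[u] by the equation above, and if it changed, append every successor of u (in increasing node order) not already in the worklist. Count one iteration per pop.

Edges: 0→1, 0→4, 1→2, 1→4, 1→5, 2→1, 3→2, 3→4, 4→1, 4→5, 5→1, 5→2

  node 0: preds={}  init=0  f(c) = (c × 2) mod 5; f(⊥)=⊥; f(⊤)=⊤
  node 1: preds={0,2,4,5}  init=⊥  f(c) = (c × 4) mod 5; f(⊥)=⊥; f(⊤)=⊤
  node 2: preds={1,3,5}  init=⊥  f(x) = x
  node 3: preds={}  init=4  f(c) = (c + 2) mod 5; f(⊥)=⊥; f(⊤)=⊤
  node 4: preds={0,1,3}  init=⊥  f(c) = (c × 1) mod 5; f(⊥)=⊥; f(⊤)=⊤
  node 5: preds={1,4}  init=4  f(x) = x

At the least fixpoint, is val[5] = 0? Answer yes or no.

no

Trace (8 dequeues):
  [1] u=0 | in ⊥ | out 0 | ==
  [2] u=1 | in ⊤ | out ⊤ | prev ⊥ | push {}
  [3] u=2 | in ⊤ | out ⊤ | prev ⊥ | push {1}
  [4] u=3 | in ⊥ | out 4 | ==
  [5] u=4 | in ⊤ | out ⊤ | prev ⊥ | push {}
  [6] u=5 | in ⊤ | out ⊤ | prev 4 | push {2}
  [7] u=1 | in ⊤ | out ⊤ | ==
  [8] u=2 | in ⊤ | out ⊤ | ==

Converged values:
  [0] 0
  [1] ⊤
  [2] ⊤
  [3] 4
  [4] ⊤
  [5] ⊤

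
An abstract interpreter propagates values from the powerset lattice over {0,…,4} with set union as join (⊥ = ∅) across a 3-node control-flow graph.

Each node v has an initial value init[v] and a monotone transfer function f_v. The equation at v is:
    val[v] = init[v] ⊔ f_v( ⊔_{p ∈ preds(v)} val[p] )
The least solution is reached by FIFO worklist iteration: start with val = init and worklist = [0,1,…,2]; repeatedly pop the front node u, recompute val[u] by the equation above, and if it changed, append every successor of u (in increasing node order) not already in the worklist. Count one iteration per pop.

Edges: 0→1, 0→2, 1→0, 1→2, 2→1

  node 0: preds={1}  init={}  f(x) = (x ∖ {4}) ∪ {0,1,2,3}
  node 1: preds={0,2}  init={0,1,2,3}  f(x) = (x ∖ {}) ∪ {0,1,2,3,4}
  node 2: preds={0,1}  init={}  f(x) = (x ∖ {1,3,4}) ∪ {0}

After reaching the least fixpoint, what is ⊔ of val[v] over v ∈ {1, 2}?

Worklist (5 pops):
  #1 pop 0: in={0,1,2,3} → {0,1,2,3} (was {}); enqueue []
  #2 pop 1: in={0,1,2,3} → {0,1,2,3,4} (was {0,1,2,3}); enqueue [0]
  #3 pop 2: in={0,1,2,3,4} → {0,2} (was {}); enqueue [1]
  #4 pop 0: in={0,1,2,3,4} → {0,1,2,3} (no change)
  #5 pop 1: in={0,1,2,3} → {0,1,2,3,4} (no change)

Fixpoint:
  val[0] = {0,1,2,3}
  val[1] = {0,1,2,3,4}
  val[2] = {0,2}

{0,1,2,3,4}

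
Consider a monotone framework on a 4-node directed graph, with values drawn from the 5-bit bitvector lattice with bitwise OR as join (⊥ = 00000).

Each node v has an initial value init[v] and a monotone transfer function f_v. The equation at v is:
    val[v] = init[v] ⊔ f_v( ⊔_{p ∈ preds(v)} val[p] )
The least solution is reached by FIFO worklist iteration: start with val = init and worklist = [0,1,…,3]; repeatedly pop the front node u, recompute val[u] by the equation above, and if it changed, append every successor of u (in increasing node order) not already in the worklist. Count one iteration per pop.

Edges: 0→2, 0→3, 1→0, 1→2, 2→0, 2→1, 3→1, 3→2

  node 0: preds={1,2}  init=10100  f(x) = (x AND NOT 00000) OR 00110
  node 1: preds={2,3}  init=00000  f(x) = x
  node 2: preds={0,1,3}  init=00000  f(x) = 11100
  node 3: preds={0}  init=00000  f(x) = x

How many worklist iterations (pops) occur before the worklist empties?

11

Worklist (11 pops):
  #1 pop 0: in=00000 → 10110 (was 10100); enqueue []
  #2 pop 1: in=00000 → 00000 (no change)
  #3 pop 2: in=10110 → 11100 (was 00000); enqueue [0,1]
  #4 pop 3: in=10110 → 10110 (was 00000); enqueue [2]
  #5 pop 0: in=11100 → 11110 (was 10110); enqueue [3]
  #6 pop 1: in=11110 → 11110 (was 00000); enqueue [0]
  #7 pop 2: in=11110 → 11100 (no change)
  #8 pop 3: in=11110 → 11110 (was 10110); enqueue [1,2]
  #9 pop 0: in=11110 → 11110 (no change)
  #10 pop 1: in=11110 → 11110 (no change)
  #11 pop 2: in=11110 → 11100 (no change)

Fixpoint:
  val[0] = 11110
  val[1] = 11110
  val[2] = 11100
  val[3] = 11110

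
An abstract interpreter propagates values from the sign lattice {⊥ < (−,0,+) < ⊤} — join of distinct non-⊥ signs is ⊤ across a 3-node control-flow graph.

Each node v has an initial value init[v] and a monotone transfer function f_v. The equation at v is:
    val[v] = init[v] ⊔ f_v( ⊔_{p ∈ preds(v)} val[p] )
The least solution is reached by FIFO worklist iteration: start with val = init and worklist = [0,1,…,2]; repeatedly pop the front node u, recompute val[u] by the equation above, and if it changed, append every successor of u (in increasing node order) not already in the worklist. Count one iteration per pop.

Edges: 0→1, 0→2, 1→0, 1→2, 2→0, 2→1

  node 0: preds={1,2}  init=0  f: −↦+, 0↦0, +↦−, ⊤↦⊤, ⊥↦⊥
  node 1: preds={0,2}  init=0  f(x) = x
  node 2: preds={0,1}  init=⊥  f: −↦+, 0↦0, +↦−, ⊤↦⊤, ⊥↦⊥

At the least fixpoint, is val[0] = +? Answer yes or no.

Iteration log — 5 steps:
  step 1. node 0  ⊔preds=0  new=0  stable
  step 2. node 1  ⊔preds=0  new=0  stable
  step 3. node 2  ⊔preds=0  new=0  old=⊥  +wl: 0,1
  step 4. node 0  ⊔preds=0  new=0  stable
  step 5. node 1  ⊔preds=0  new=0  stable

Least fixpoint reached:
  node 0: 0
  node 1: 0
  node 2: 0

no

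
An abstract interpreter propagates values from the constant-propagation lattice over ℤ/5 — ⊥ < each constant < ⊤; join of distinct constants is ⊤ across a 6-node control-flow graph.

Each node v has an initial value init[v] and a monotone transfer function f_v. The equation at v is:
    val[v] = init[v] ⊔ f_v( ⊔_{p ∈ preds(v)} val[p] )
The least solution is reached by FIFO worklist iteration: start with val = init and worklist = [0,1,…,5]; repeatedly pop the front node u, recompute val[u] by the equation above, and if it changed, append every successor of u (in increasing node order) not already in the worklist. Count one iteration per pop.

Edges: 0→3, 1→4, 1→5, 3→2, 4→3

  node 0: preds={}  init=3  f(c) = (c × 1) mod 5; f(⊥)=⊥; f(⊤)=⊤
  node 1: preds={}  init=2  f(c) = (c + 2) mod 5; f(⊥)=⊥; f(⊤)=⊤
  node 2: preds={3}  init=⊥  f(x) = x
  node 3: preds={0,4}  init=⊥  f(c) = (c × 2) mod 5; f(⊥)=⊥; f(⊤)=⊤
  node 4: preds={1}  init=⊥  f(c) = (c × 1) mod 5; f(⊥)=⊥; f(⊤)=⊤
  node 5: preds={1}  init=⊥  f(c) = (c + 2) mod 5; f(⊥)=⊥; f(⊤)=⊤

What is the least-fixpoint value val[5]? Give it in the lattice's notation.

Trace (9 dequeues):
  [1] u=0 | in ⊥ | out 3 | ==
  [2] u=1 | in ⊥ | out 2 | ==
  [3] u=2 | in ⊥ | out ⊥ | ==
  [4] u=3 | in 3 | out 1 | prev ⊥ | push {2}
  [5] u=4 | in 2 | out 2 | prev ⊥ | push {3}
  [6] u=5 | in 2 | out 4 | prev ⊥ | push {}
  [7] u=2 | in 1 | out 1 | prev ⊥ | push {}
  [8] u=3 | in ⊤ | out ⊤ | prev 1 | push {2}
  [9] u=2 | in ⊤ | out ⊤ | prev 1 | push {}

Converged values:
  [0] 3
  [1] 2
  [2] ⊤
  [3] ⊤
  [4] 2
  [5] 4

4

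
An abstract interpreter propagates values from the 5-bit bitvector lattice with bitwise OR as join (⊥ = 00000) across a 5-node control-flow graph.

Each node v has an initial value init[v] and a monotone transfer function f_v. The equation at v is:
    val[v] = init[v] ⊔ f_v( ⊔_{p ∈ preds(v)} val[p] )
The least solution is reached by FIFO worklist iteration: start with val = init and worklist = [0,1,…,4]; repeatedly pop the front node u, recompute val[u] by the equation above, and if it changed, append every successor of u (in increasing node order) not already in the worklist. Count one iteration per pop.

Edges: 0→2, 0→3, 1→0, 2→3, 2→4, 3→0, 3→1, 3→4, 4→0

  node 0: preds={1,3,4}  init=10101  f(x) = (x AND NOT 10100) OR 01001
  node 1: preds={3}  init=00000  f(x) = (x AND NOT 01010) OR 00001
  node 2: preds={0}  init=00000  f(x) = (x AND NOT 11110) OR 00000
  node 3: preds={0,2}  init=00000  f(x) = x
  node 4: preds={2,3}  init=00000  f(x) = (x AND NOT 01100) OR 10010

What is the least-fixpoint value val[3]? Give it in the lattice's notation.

11111

Trace (12 dequeues):
  [1] u=0 | in 00000 | out 11101 | prev 10101 | push {}
  [2] u=1 | in 00000 | out 00001 | prev 00000 | push {0}
  [3] u=2 | in 11101 | out 00001 | prev 00000 | push {}
  [4] u=3 | in 11101 | out 11101 | prev 00000 | push {1}
  [5] u=4 | in 11101 | out 10011 | prev 00000 | push {}
  [6] u=0 | in 11111 | out 11111 | prev 11101 | push {2,3}
  [7] u=1 | in 11101 | out 10101 | prev 00001 | push {0}
  [8] u=2 | in 11111 | out 00001 | ==
  [9] u=3 | in 11111 | out 11111 | prev 11101 | push {1,4}
  [10] u=0 | in 11111 | out 11111 | ==
  [11] u=1 | in 11111 | out 10101 | ==
  [12] u=4 | in 11111 | out 10011 | ==

Converged values:
  [0] 11111
  [1] 10101
  [2] 00001
  [3] 11111
  [4] 10011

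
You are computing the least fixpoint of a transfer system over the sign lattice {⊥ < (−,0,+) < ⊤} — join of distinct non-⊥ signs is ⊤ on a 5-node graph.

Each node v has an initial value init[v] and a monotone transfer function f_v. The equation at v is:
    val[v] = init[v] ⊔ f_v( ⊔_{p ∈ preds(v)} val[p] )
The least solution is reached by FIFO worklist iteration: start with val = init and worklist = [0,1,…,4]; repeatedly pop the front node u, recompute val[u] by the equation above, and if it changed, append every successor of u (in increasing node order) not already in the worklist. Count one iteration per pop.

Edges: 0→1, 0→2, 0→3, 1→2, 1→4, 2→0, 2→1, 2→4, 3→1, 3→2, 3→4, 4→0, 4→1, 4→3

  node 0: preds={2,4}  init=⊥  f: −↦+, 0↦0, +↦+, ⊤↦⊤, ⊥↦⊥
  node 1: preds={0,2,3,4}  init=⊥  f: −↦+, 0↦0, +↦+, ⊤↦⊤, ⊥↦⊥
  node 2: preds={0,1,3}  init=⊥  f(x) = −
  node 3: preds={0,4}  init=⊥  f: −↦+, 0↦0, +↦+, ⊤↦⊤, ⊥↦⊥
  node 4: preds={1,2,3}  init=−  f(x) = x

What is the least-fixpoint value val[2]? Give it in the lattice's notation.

−

Worklist (9 pops):
  #1 pop 0: in=− → + (was ⊥); enqueue []
  #2 pop 1: in=⊤ → ⊤ (was ⊥); enqueue []
  #3 pop 2: in=⊤ → − (was ⊥); enqueue [0,1]
  #4 pop 3: in=⊤ → ⊤ (was ⊥); enqueue [2]
  #5 pop 4: in=⊤ → ⊤ (was −); enqueue [3]
  #6 pop 0: in=⊤ → ⊤ (was +); enqueue []
  #7 pop 1: in=⊤ → ⊤ (no change)
  #8 pop 2: in=⊤ → − (no change)
  #9 pop 3: in=⊤ → ⊤ (no change)

Fixpoint:
  val[0] = ⊤
  val[1] = ⊤
  val[2] = −
  val[3] = ⊤
  val[4] = ⊤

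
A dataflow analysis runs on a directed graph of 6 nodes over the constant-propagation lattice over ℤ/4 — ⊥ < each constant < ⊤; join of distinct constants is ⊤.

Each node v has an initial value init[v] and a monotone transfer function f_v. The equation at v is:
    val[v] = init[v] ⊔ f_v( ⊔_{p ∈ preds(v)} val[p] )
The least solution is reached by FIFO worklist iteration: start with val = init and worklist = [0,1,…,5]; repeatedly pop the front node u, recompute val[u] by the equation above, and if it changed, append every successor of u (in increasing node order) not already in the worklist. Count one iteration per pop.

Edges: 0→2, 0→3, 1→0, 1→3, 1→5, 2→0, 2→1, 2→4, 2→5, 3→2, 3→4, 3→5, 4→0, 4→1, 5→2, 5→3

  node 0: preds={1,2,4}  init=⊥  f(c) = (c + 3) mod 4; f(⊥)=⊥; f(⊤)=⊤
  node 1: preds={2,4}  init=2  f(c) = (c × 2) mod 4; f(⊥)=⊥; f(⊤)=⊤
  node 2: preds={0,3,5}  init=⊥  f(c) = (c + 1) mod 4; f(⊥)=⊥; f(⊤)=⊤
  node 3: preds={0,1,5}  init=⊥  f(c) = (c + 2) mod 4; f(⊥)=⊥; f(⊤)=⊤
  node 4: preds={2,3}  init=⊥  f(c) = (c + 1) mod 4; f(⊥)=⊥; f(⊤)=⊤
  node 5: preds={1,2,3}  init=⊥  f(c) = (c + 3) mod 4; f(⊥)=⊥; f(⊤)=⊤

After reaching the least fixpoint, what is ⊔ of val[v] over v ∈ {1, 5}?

⊤

Worklist (14 pops):
  #1 pop 0: in=2 → 1 (was ⊥); enqueue []
  #2 pop 1: in=⊥ → 2 (no change)
  #3 pop 2: in=1 → 2 (was ⊥); enqueue [0,1]
  #4 pop 3: in=⊤ → ⊤ (was ⊥); enqueue [2]
  #5 pop 4: in=⊤ → ⊤ (was ⊥); enqueue []
  #6 pop 5: in=⊤ → ⊤ (was ⊥); enqueue [3]
  #7 pop 0: in=⊤ → ⊤ (was 1); enqueue []
  #8 pop 1: in=⊤ → ⊤ (was 2); enqueue [0,5]
  #9 pop 2: in=⊤ → ⊤ (was 2); enqueue [1,4]
  #10 pop 3: in=⊤ → ⊤ (no change)
  #11 pop 0: in=⊤ → ⊤ (no change)
  #12 pop 5: in=⊤ → ⊤ (no change)
  #13 pop 1: in=⊤ → ⊤ (no change)
  #14 pop 4: in=⊤ → ⊤ (no change)

Fixpoint:
  val[0] = ⊤
  val[1] = ⊤
  val[2] = ⊤
  val[3] = ⊤
  val[4] = ⊤
  val[5] = ⊤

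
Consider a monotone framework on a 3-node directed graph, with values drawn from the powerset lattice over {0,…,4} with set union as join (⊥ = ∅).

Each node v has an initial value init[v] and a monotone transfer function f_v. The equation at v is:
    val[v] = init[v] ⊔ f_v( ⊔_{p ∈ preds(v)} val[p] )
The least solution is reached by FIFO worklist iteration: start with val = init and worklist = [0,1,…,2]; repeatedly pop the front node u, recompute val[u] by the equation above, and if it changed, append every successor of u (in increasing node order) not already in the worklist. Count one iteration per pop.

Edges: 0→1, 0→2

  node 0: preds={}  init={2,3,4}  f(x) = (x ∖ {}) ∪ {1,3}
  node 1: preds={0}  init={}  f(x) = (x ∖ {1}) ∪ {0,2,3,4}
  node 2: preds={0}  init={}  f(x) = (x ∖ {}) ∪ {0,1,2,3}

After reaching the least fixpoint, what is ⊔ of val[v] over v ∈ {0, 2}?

Iteration log — 3 steps:
  step 1. node 0  ⊔preds={}  new={1,2,3,4}  old={2,3,4}  +wl: 
  step 2. node 1  ⊔preds={1,2,3,4}  new={0,2,3,4}  old={}  +wl: 
  step 3. node 2  ⊔preds={1,2,3,4}  new={0,1,2,3,4}  old={}  +wl: 

Least fixpoint reached:
  node 0: {1,2,3,4}
  node 1: {0,2,3,4}
  node 2: {0,1,2,3,4}

{0,1,2,3,4}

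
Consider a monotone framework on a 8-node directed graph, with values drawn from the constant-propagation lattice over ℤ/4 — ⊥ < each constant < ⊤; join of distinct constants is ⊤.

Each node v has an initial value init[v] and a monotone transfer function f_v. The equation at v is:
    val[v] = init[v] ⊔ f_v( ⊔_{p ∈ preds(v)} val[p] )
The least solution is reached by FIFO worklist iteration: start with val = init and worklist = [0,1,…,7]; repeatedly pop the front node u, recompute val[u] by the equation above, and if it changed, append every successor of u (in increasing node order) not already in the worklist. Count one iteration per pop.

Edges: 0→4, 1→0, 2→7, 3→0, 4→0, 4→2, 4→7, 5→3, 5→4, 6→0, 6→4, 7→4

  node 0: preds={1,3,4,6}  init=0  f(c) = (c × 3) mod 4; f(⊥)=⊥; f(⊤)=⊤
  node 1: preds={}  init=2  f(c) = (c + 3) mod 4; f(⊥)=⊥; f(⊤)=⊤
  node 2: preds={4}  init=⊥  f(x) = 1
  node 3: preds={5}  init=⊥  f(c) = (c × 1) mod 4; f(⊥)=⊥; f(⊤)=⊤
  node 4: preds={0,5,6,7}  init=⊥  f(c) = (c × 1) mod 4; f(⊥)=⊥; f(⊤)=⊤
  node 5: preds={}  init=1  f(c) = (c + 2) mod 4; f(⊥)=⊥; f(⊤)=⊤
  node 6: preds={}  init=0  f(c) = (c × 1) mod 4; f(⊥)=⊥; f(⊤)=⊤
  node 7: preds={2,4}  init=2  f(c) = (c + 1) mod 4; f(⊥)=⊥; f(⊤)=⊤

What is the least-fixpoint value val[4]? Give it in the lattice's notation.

⊤

Worklist (11 pops):
  #1 pop 0: in=⊤ → ⊤ (was 0); enqueue []
  #2 pop 1: in=⊥ → 2 (no change)
  #3 pop 2: in=⊥ → 1 (was ⊥); enqueue []
  #4 pop 3: in=1 → 1 (was ⊥); enqueue [0]
  #5 pop 4: in=⊤ → ⊤ (was ⊥); enqueue [2]
  #6 pop 5: in=⊥ → 1 (no change)
  #7 pop 6: in=⊥ → 0 (no change)
  #8 pop 7: in=⊤ → ⊤ (was 2); enqueue [4]
  #9 pop 0: in=⊤ → ⊤ (no change)
  #10 pop 2: in=⊤ → 1 (no change)
  #11 pop 4: in=⊤ → ⊤ (no change)

Fixpoint:
  val[0] = ⊤
  val[1] = 2
  val[2] = 1
  val[3] = 1
  val[4] = ⊤
  val[5] = 1
  val[6] = 0
  val[7] = ⊤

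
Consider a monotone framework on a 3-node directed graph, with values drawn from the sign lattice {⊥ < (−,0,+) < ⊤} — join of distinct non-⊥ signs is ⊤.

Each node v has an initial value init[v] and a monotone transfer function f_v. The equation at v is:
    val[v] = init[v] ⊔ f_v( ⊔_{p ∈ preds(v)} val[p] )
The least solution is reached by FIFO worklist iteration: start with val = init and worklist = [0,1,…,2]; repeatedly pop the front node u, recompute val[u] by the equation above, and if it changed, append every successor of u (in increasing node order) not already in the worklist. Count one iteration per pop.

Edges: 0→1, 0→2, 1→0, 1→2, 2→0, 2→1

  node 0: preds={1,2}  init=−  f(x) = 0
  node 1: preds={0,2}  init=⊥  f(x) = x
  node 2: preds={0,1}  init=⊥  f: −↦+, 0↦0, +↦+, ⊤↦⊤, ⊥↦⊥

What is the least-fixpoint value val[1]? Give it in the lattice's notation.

Worklist (5 pops):
  #1 pop 0: in=⊥ → ⊤ (was −); enqueue []
  #2 pop 1: in=⊤ → ⊤ (was ⊥); enqueue [0]
  #3 pop 2: in=⊤ → ⊤ (was ⊥); enqueue [1]
  #4 pop 0: in=⊤ → ⊤ (no change)
  #5 pop 1: in=⊤ → ⊤ (no change)

Fixpoint:
  val[0] = ⊤
  val[1] = ⊤
  val[2] = ⊤

⊤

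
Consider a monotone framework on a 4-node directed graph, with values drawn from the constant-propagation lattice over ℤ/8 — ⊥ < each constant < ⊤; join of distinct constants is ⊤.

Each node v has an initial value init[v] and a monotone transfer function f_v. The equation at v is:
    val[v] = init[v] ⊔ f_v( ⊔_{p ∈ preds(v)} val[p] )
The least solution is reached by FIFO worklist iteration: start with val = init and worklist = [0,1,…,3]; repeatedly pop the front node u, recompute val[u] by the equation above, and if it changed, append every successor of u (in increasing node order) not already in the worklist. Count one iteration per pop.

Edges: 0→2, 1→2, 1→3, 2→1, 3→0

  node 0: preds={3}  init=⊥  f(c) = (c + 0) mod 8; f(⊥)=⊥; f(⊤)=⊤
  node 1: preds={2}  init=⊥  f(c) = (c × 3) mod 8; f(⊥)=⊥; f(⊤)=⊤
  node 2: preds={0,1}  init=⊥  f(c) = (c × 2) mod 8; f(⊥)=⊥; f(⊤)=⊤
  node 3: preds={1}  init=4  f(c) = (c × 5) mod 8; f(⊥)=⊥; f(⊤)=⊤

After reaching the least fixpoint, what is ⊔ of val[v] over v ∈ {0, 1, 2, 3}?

Iteration log — 11 steps:
  step 1. node 0  ⊔preds=4  new=4  old=⊥  +wl: 
  step 2. node 1  ⊔preds=⊥  new=⊥  stable
  step 3. node 2  ⊔preds=4  new=0  old=⊥  +wl: 1
  step 4. node 3  ⊔preds=⊥  new=4  stable
  step 5. node 1  ⊔preds=0  new=0  old=⊥  +wl: 2,3
  step 6. node 2  ⊔preds=⊤  new=⊤  old=0  +wl: 1
  step 7. node 3  ⊔preds=0  new=⊤  old=4  +wl: 0
  step 8. node 1  ⊔preds=⊤  new=⊤  old=0  +wl: 2,3
  step 9. node 0  ⊔preds=⊤  new=⊤  old=4  +wl: 
  step 10. node 2  ⊔preds=⊤  new=⊤  stable
  step 11. node 3  ⊔preds=⊤  new=⊤  stable

Least fixpoint reached:
  node 0: ⊤
  node 1: ⊤
  node 2: ⊤
  node 3: ⊤

⊤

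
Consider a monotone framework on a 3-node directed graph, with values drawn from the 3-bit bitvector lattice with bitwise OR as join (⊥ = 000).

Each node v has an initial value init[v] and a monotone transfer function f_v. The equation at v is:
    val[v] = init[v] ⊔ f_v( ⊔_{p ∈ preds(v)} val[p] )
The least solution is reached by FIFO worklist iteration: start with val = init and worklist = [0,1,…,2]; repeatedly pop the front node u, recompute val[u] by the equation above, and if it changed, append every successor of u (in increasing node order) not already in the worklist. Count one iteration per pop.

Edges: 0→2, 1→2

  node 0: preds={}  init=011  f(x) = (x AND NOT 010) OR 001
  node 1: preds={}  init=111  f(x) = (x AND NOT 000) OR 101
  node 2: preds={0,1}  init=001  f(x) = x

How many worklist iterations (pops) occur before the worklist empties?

Iteration log — 3 steps:
  step 1. node 0  ⊔preds=000  new=011  stable
  step 2. node 1  ⊔preds=000  new=111  stable
  step 3. node 2  ⊔preds=111  new=111  old=001  +wl: 

Least fixpoint reached:
  node 0: 011
  node 1: 111
  node 2: 111

3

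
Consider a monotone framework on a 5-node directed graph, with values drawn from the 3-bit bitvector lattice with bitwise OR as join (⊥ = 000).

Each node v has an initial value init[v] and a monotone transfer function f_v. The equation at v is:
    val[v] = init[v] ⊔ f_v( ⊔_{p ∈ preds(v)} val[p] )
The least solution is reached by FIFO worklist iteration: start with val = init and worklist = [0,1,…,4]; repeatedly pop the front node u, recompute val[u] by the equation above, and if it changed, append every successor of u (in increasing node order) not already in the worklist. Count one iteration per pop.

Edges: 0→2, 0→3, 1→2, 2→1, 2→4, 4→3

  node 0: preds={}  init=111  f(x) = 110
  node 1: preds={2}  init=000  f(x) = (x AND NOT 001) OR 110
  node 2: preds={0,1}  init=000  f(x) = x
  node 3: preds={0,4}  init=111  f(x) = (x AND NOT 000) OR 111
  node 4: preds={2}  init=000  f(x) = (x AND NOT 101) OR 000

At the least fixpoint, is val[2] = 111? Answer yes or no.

yes

Trace (7 dequeues):
  [1] u=0 | in 000 | out 111 | ==
  [2] u=1 | in 000 | out 110 | prev 000 | push {}
  [3] u=2 | in 111 | out 111 | prev 000 | push {1}
  [4] u=3 | in 111 | out 111 | ==
  [5] u=4 | in 111 | out 010 | prev 000 | push {3}
  [6] u=1 | in 111 | out 110 | ==
  [7] u=3 | in 111 | out 111 | ==

Converged values:
  [0] 111
  [1] 110
  [2] 111
  [3] 111
  [4] 010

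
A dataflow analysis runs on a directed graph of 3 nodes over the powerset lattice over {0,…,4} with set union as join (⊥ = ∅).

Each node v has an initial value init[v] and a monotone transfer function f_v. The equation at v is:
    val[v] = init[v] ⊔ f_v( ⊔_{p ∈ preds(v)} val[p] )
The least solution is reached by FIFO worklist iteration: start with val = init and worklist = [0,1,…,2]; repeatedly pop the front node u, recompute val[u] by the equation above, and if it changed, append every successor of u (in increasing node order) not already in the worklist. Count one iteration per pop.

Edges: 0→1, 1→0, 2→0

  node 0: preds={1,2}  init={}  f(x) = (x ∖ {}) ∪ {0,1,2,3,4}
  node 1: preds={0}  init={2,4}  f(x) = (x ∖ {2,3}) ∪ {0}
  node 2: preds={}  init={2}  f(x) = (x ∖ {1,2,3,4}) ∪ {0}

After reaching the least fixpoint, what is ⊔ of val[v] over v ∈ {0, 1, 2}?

Trace (4 dequeues):
  [1] u=0 | in {2,4} | out {0,1,2,3,4} | prev {} | push {}
  [2] u=1 | in {0,1,2,3,4} | out {0,1,2,4} | prev {2,4} | push {0}
  [3] u=2 | in {} | out {0,2} | prev {2} | push {}
  [4] u=0 | in {0,1,2,4} | out {0,1,2,3,4} | ==

Converged values:
  [0] {0,1,2,3,4}
  [1] {0,1,2,4}
  [2] {0,2}

{0,1,2,3,4}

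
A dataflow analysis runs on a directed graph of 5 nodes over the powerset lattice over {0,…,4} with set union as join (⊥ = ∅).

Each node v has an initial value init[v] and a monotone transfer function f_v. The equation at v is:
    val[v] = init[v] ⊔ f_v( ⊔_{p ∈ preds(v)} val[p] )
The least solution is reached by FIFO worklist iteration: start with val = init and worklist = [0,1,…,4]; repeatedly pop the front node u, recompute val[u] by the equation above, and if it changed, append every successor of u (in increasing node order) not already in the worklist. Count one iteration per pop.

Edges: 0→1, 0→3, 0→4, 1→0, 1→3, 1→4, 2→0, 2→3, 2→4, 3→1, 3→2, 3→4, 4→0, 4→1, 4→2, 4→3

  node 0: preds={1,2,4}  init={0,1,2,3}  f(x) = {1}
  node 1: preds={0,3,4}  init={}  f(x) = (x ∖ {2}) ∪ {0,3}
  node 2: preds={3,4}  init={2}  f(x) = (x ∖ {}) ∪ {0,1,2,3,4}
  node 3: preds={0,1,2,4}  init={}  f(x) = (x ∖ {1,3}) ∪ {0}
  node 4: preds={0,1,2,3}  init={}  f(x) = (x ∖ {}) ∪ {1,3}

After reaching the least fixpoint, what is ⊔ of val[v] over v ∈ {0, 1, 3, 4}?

{0,1,2,3,4}

Iteration log — 11 steps:
  step 1. node 0  ⊔preds={2}  new={0,1,2,3}  stable
  step 2. node 1  ⊔preds={0,1,2,3}  new={0,1,3}  old={}  +wl: 0
  step 3. node 2  ⊔preds={}  new={0,1,2,3,4}  old={2}  +wl: 
  step 4. node 3  ⊔preds={0,1,2,3,4}  new={0,2,4}  old={}  +wl: 1,2
  step 5. node 4  ⊔preds={0,1,2,3,4}  new={0,1,2,3,4}  old={}  +wl: 3
  step 6. node 0  ⊔preds={0,1,2,3,4}  new={0,1,2,3}  stable
  step 7. node 1  ⊔preds={0,1,2,3,4}  new={0,1,3,4}  old={0,1,3}  +wl: 0,4
  step 8. node 2  ⊔preds={0,1,2,3,4}  new={0,1,2,3,4}  stable
  step 9. node 3  ⊔preds={0,1,2,3,4}  new={0,2,4}  stable
  step 10. node 0  ⊔preds={0,1,2,3,4}  new={0,1,2,3}  stable
  step 11. node 4  ⊔preds={0,1,2,3,4}  new={0,1,2,3,4}  stable

Least fixpoint reached:
  node 0: {0,1,2,3}
  node 1: {0,1,3,4}
  node 2: {0,1,2,3,4}
  node 3: {0,2,4}
  node 4: {0,1,2,3,4}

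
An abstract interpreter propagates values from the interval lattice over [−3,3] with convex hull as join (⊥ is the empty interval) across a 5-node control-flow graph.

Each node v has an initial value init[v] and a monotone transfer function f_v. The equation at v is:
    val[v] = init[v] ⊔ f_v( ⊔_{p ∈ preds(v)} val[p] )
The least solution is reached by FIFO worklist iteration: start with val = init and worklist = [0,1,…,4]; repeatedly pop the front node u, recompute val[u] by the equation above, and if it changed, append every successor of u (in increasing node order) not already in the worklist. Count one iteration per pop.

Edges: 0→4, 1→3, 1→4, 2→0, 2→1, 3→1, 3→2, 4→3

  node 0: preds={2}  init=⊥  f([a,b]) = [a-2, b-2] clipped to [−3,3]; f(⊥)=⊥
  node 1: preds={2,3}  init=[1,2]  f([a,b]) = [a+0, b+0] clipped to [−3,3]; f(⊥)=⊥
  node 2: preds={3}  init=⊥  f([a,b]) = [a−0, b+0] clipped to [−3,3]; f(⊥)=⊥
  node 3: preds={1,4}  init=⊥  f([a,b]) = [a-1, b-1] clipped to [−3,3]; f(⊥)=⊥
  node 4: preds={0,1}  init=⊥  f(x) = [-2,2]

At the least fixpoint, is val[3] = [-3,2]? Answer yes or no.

no

Worklist (17 pops):
  #1 pop 0: in=⊥ → ⊥ (no change)
  #2 pop 1: in=⊥ → [1,2] (no change)
  #3 pop 2: in=⊥ → ⊥ (no change)
  #4 pop 3: in=[1,2] → [0,1] (was ⊥); enqueue [1,2]
  #5 pop 4: in=[1,2] → [-2,2] (was ⊥); enqueue [3]
  #6 pop 1: in=[0,1] → [0,2] (was [1,2]); enqueue [4]
  #7 pop 2: in=[0,1] → [0,1] (was ⊥); enqueue [0,1]
  #8 pop 3: in=[-2,2] → [-3,1] (was [0,1]); enqueue [2]
  #9 pop 4: in=[0,2] → [-2,2] (no change)
  #10 pop 0: in=[0,1] → [-2,-1] (was ⊥); enqueue [4]
  #11 pop 1: in=[-3,1] → [-3,2] (was [0,2]); enqueue [3]
  #12 pop 2: in=[-3,1] → [-3,1] (was [0,1]); enqueue [0,1]
  #13 pop 4: in=[-3,2] → [-2,2] (no change)
  #14 pop 3: in=[-3,2] → [-3,1] (no change)
  #15 pop 0: in=[-3,1] → [-3,-1] (was [-2,-1]); enqueue [4]
  #16 pop 1: in=[-3,1] → [-3,2] (no change)
  #17 pop 4: in=[-3,2] → [-2,2] (no change)

Fixpoint:
  val[0] = [-3,-1]
  val[1] = [-3,2]
  val[2] = [-3,1]
  val[3] = [-3,1]
  val[4] = [-2,2]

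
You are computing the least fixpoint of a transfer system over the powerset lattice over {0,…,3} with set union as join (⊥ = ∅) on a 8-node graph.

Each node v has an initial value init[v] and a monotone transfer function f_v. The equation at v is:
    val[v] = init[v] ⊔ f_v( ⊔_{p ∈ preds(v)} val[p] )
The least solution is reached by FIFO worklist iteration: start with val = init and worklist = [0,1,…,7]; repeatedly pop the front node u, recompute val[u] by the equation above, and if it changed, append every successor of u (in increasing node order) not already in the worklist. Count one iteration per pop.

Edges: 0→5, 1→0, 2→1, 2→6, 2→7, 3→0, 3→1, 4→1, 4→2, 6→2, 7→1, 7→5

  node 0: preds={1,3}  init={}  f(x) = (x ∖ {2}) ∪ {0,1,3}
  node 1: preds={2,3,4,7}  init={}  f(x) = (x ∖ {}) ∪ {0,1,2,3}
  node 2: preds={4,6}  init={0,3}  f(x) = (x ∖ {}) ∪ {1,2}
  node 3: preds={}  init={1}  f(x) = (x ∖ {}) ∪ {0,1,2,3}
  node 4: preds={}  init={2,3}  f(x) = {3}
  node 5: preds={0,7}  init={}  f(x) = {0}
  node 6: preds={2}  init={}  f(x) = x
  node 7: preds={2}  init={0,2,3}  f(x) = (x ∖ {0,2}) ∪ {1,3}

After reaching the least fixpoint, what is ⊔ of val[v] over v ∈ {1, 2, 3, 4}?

{0,1,2,3}

Trace (12 dequeues):
  [1] u=0 | in {1} | out {0,1,3} | prev {} | push {}
  [2] u=1 | in {0,1,2,3} | out {0,1,2,3} | prev {} | push {0}
  [3] u=2 | in {2,3} | out {0,1,2,3} | prev {0,3} | push {1}
  [4] u=3 | in {} | out {0,1,2,3} | prev {1} | push {}
  [5] u=4 | in {} | out {2,3} | ==
  [6] u=5 | in {0,1,2,3} | out {0} | prev {} | push {}
  [7] u=6 | in {0,1,2,3} | out {0,1,2,3} | prev {} | push {2}
  [8] u=7 | in {0,1,2,3} | out {0,1,2,3} | prev {0,2,3} | push {5}
  [9] u=0 | in {0,1,2,3} | out {0,1,3} | ==
  [10] u=1 | in {0,1,2,3} | out {0,1,2,3} | ==
  [11] u=2 | in {0,1,2,3} | out {0,1,2,3} | ==
  [12] u=5 | in {0,1,2,3} | out {0} | ==

Converged values:
  [0] {0,1,3}
  [1] {0,1,2,3}
  [2] {0,1,2,3}
  [3] {0,1,2,3}
  [4] {2,3}
  [5] {0}
  [6] {0,1,2,3}
  [7] {0,1,2,3}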